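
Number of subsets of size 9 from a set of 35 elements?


C(n,k) = n! / (k!(n-k)!)
C(35,9) = 35! / (9!26!)
= 70607460

C(35,9) = 70607460


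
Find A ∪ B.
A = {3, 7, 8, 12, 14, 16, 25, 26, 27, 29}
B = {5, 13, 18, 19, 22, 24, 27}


A ∪ B = all elements in A or B (or both)
A = {3, 7, 8, 12, 14, 16, 25, 26, 27, 29}
B = {5, 13, 18, 19, 22, 24, 27}
A ∪ B = {3, 5, 7, 8, 12, 13, 14, 16, 18, 19, 22, 24, 25, 26, 27, 29}

A ∪ B = {3, 5, 7, 8, 12, 13, 14, 16, 18, 19, 22, 24, 25, 26, 27, 29}


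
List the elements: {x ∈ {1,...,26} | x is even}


Checking each candidate:
Condition: even numbers in {1,...,26}
Result = {2, 4, 6, 8, 10, 12, 14, 16, 18, 20, 22, 24, 26}

{2, 4, 6, 8, 10, 12, 14, 16, 18, 20, 22, 24, 26}


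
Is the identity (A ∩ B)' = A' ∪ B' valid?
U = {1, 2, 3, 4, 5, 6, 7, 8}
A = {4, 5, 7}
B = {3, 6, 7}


LHS: A ∩ B = {7}
(A ∩ B)' = U \ (A ∩ B) = {1, 2, 3, 4, 5, 6, 8}
A' = {1, 2, 3, 6, 8}, B' = {1, 2, 4, 5, 8}
Claimed RHS: A' ∪ B' = {1, 2, 3, 4, 5, 6, 8}
Identity is VALID: LHS = RHS = {1, 2, 3, 4, 5, 6, 8} ✓

Identity is valid. (A ∩ B)' = A' ∪ B' = {1, 2, 3, 4, 5, 6, 8}


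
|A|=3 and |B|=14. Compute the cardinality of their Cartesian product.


|A × B| = |A| × |B|
= 3 × 14
= 42

|A × B| = 42


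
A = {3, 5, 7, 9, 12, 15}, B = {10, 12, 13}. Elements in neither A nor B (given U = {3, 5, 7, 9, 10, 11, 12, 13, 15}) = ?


A = {3, 5, 7, 9, 12, 15}
B = {10, 12, 13}
Region: in neither A nor B (given U = {3, 5, 7, 9, 10, 11, 12, 13, 15})
Elements: {11}

Elements in neither A nor B (given U = {3, 5, 7, 9, 10, 11, 12, 13, 15}): {11}


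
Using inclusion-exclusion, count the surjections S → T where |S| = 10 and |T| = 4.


n = |S| = 10, k = |T| = 4. Surjections via inclusion-exclusion:
S(n,k) = Σ(-1)^i × C(k,i) × (k-i)^n, i=0 to k
i=0: (-1)^0×C(4,0)×4^10 = 1048576
i=1: (-1)^1×C(4,1)×3^10 = -236196
i=2: (-1)^2×C(4,2)×2^10 = 6144
i=3: (-1)^3×C(4,3)×1^10 = -4
i=4: (-1)^4×C(4,4)×0^10 = 0
Total = 818520

Number of surjections = 818520


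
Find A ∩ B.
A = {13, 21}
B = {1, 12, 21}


A ∩ B = elements in both A and B
A = {13, 21}
B = {1, 12, 21}
A ∩ B = {21}

A ∩ B = {21}


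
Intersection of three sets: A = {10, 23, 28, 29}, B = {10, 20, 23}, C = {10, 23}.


A ∩ B = {10, 23}
(A ∩ B) ∩ C = {10, 23}

A ∩ B ∩ C = {10, 23}


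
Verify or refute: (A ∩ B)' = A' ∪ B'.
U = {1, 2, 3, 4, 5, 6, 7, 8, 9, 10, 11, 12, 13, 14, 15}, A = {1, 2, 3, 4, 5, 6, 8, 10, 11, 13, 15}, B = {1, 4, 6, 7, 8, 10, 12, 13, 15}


LHS: A ∩ B = {1, 4, 6, 8, 10, 13, 15}
(A ∩ B)' = U \ (A ∩ B) = {2, 3, 5, 7, 9, 11, 12, 14}
A' = {7, 9, 12, 14}, B' = {2, 3, 5, 9, 11, 14}
Claimed RHS: A' ∪ B' = {2, 3, 5, 7, 9, 11, 12, 14}
Identity is VALID: LHS = RHS = {2, 3, 5, 7, 9, 11, 12, 14} ✓

Identity is valid. (A ∩ B)' = A' ∪ B' = {2, 3, 5, 7, 9, 11, 12, 14}


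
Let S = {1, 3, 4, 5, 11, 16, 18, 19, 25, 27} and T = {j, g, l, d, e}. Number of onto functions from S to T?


n = |S| = 10, k = |T| = 5. Surjections via inclusion-exclusion:
S(n,k) = Σ(-1)^i × C(k,i) × (k-i)^n, i=0 to k
i=0: (-1)^0×C(5,0)×5^10 = 9765625
i=1: (-1)^1×C(5,1)×4^10 = -5242880
i=2: (-1)^2×C(5,2)×3^10 = 590490
i=3: (-1)^3×C(5,3)×2^10 = -10240
i=4: (-1)^4×C(5,4)×1^10 = 5
i=5: (-1)^5×C(5,5)×0^10 = 0
Total = 5103000

Number of surjections = 5103000


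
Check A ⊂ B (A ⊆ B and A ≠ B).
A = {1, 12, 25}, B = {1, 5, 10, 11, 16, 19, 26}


A ⊂ B requires: A ⊆ B AND A ≠ B.
A ⊆ B? No
A ⊄ B, so A is not a proper subset.

No, A is not a proper subset of B


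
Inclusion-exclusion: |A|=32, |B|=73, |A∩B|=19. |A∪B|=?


|A ∪ B| = |A| + |B| - |A ∩ B|
= 32 + 73 - 19
= 86

|A ∪ B| = 86


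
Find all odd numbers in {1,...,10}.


Checking each candidate:
Condition: odd numbers in {1,...,10}
Result = {1, 3, 5, 7, 9}

{1, 3, 5, 7, 9}


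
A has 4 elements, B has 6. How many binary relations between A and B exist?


A relation from A to B is any subset of A × B.
|A × B| = 4 × 6 = 24
# relations = 2^|A × B| = 2^24 = 16777216

Number of relations = 16777216


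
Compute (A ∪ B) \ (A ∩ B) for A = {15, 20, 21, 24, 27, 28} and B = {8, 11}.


A △ B = (A \ B) ∪ (B \ A) = elements in exactly one of A or B
A \ B = {15, 20, 21, 24, 27, 28}
B \ A = {8, 11}
A △ B = {8, 11, 15, 20, 21, 24, 27, 28}

A △ B = {8, 11, 15, 20, 21, 24, 27, 28}


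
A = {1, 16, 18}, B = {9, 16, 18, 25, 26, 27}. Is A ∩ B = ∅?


Disjoint means A ∩ B = ∅.
A ∩ B = {16, 18}
A ∩ B ≠ ∅, so A and B are NOT disjoint.

No, A and B are not disjoint (A ∩ B = {16, 18})


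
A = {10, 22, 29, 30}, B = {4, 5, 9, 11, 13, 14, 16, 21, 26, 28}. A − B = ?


A \ B = elements in A but not in B
A = {10, 22, 29, 30}
B = {4, 5, 9, 11, 13, 14, 16, 21, 26, 28}
Remove from A any elements in B
A \ B = {10, 22, 29, 30}

A \ B = {10, 22, 29, 30}


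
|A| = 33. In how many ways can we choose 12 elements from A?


C(n,k) = n! / (k!(n-k)!)
C(33,12) = 33! / (12!21!)
= 354817320

C(33,12) = 354817320


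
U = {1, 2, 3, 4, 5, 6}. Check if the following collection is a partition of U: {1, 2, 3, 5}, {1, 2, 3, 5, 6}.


A partition requires: (1) non-empty parts, (2) pairwise disjoint, (3) union = U
Parts: {1, 2, 3, 5}, {1, 2, 3, 5, 6}
Union of parts: {1, 2, 3, 5, 6}
U = {1, 2, 3, 4, 5, 6}
All non-empty? True
Pairwise disjoint? False
Covers U? False

No, not a valid partition


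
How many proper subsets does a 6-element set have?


Total subsets = 2^n = 2^6 = 64
Proper subsets exclude the set itself: 2^n - 1
= 64 - 1
= 63

Number of proper subsets = 63


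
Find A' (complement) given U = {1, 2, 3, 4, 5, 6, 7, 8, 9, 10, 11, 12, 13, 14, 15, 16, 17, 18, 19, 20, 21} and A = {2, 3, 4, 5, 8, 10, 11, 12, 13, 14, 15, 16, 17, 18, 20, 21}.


Aᶜ = U \ A = elements in U but not in A
U = {1, 2, 3, 4, 5, 6, 7, 8, 9, 10, 11, 12, 13, 14, 15, 16, 17, 18, 19, 20, 21}
A = {2, 3, 4, 5, 8, 10, 11, 12, 13, 14, 15, 16, 17, 18, 20, 21}
Aᶜ = {1, 6, 7, 9, 19}

Aᶜ = {1, 6, 7, 9, 19}


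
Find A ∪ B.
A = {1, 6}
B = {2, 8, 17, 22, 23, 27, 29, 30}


A ∪ B = all elements in A or B (or both)
A = {1, 6}
B = {2, 8, 17, 22, 23, 27, 29, 30}
A ∪ B = {1, 2, 6, 8, 17, 22, 23, 27, 29, 30}

A ∪ B = {1, 2, 6, 8, 17, 22, 23, 27, 29, 30}


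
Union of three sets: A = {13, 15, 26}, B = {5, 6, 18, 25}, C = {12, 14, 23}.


A ∪ B = {5, 6, 13, 15, 18, 25, 26}
(A ∪ B) ∪ C = {5, 6, 12, 13, 14, 15, 18, 23, 25, 26}

A ∪ B ∪ C = {5, 6, 12, 13, 14, 15, 18, 23, 25, 26}


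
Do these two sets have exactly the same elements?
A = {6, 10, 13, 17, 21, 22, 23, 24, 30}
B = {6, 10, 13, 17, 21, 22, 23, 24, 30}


Two sets are equal iff they have exactly the same elements.
A = {6, 10, 13, 17, 21, 22, 23, 24, 30}
B = {6, 10, 13, 17, 21, 22, 23, 24, 30}
Same elements → A = B

Yes, A = B


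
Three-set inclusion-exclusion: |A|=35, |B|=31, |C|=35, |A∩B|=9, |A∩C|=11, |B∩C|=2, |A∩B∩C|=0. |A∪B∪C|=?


|A∪B∪C| = |A|+|B|+|C| - |A∩B|-|A∩C|-|B∩C| + |A∩B∩C|
= 35+31+35 - 9-11-2 + 0
= 101 - 22 + 0
= 79

|A ∪ B ∪ C| = 79


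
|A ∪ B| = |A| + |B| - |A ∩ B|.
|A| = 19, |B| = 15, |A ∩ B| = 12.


|A ∪ B| = |A| + |B| - |A ∩ B|
= 19 + 15 - 12
= 22

|A ∪ B| = 22


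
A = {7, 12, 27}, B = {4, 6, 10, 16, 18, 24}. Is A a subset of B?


A ⊆ B means every element of A is in B.
Elements in A not in B: {7, 12, 27}
So A ⊄ B.

No, A ⊄ B


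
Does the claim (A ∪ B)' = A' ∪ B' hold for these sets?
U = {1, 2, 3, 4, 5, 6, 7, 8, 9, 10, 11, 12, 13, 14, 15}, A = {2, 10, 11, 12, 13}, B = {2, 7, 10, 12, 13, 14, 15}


LHS: A ∪ B = {2, 7, 10, 11, 12, 13, 14, 15}
(A ∪ B)' = U \ (A ∪ B) = {1, 3, 4, 5, 6, 8, 9}
A' = {1, 3, 4, 5, 6, 7, 8, 9, 14, 15}, B' = {1, 3, 4, 5, 6, 8, 9, 11}
Claimed RHS: A' ∪ B' = {1, 3, 4, 5, 6, 7, 8, 9, 11, 14, 15}
Identity is INVALID: LHS = {1, 3, 4, 5, 6, 8, 9} but the RHS claimed here equals {1, 3, 4, 5, 6, 7, 8, 9, 11, 14, 15}. The correct form is (A ∪ B)' = A' ∩ B'.

Identity is invalid: (A ∪ B)' = {1, 3, 4, 5, 6, 8, 9} but A' ∪ B' = {1, 3, 4, 5, 6, 7, 8, 9, 11, 14, 15}. The correct De Morgan law is (A ∪ B)' = A' ∩ B'.


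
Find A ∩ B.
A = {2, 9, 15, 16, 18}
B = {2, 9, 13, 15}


A ∩ B = elements in both A and B
A = {2, 9, 15, 16, 18}
B = {2, 9, 13, 15}
A ∩ B = {2, 9, 15}

A ∩ B = {2, 9, 15}


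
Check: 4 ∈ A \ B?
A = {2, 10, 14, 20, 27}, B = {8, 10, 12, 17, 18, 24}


A = {2, 10, 14, 20, 27}, B = {8, 10, 12, 17, 18, 24}
A \ B = elements in A but not in B
A \ B = {2, 14, 20, 27}
Checking if 4 ∈ A \ B
4 is not in A \ B → False

4 ∉ A \ B


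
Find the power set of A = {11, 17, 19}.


|A| = 3, so |P(A)| = 2^3 = 8
Enumerate subsets by cardinality (0 to 3):
∅, {11}, {17}, {19}, {11, 17}, {11, 19}, {17, 19}, {11, 17, 19}

P(A) has 8 subsets: ∅, {11}, {17}, {19}, {11, 17}, {11, 19}, {17, 19}, {11, 17, 19}


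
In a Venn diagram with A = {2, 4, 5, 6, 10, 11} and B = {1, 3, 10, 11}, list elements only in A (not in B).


A = {2, 4, 5, 6, 10, 11}
B = {1, 3, 10, 11}
Region: only in A (not in B)
Elements: {2, 4, 5, 6}

Elements only in A (not in B): {2, 4, 5, 6}


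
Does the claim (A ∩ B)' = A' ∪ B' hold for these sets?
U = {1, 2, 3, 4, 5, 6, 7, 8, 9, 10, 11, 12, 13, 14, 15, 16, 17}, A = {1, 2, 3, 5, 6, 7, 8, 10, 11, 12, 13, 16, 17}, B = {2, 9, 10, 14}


LHS: A ∩ B = {2, 10}
(A ∩ B)' = U \ (A ∩ B) = {1, 3, 4, 5, 6, 7, 8, 9, 11, 12, 13, 14, 15, 16, 17}
A' = {4, 9, 14, 15}, B' = {1, 3, 4, 5, 6, 7, 8, 11, 12, 13, 15, 16, 17}
Claimed RHS: A' ∪ B' = {1, 3, 4, 5, 6, 7, 8, 9, 11, 12, 13, 14, 15, 16, 17}
Identity is VALID: LHS = RHS = {1, 3, 4, 5, 6, 7, 8, 9, 11, 12, 13, 14, 15, 16, 17} ✓

Identity is valid. (A ∩ B)' = A' ∪ B' = {1, 3, 4, 5, 6, 7, 8, 9, 11, 12, 13, 14, 15, 16, 17}


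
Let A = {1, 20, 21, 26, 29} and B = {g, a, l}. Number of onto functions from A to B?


n = |A| = 5, k = |B| = 3. Surjections via inclusion-exclusion:
S(n,k) = Σ(-1)^i × C(k,i) × (k-i)^n, i=0 to k
i=0: (-1)^0×C(3,0)×3^5 = 243
i=1: (-1)^1×C(3,1)×2^5 = -96
i=2: (-1)^2×C(3,2)×1^5 = 3
i=3: (-1)^3×C(3,3)×0^5 = 0
Total = 150

Number of surjections = 150


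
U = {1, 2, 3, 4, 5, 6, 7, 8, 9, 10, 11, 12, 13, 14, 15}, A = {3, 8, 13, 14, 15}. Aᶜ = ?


Aᶜ = U \ A = elements in U but not in A
U = {1, 2, 3, 4, 5, 6, 7, 8, 9, 10, 11, 12, 13, 14, 15}
A = {3, 8, 13, 14, 15}
Aᶜ = {1, 2, 4, 5, 6, 7, 9, 10, 11, 12}

Aᶜ = {1, 2, 4, 5, 6, 7, 9, 10, 11, 12}


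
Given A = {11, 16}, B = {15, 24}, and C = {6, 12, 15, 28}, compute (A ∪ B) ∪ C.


A ∪ B = {11, 15, 16, 24}
(A ∪ B) ∪ C = {6, 11, 12, 15, 16, 24, 28}

A ∪ B ∪ C = {6, 11, 12, 15, 16, 24, 28}


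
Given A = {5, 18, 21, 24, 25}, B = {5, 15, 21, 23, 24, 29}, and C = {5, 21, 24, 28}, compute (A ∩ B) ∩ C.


A ∩ B = {5, 21, 24}
(A ∩ B) ∩ C = {5, 21, 24}

A ∩ B ∩ C = {5, 21, 24}


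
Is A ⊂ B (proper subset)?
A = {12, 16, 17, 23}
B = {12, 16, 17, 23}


A ⊂ B requires: A ⊆ B AND A ≠ B.
A ⊆ B? Yes
A = B? Yes
A = B, so A is not a PROPER subset.

No, A is not a proper subset of B


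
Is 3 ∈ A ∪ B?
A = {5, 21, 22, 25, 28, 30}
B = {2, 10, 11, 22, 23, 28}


A = {5, 21, 22, 25, 28, 30}, B = {2, 10, 11, 22, 23, 28}
A ∪ B = all elements in A or B
A ∪ B = {2, 5, 10, 11, 21, 22, 23, 25, 28, 30}
Checking if 3 ∈ A ∪ B
3 is not in A ∪ B → False

3 ∉ A ∪ B


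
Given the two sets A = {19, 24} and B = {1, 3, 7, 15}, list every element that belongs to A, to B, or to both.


A ∪ B = all elements in A or B (or both)
A = {19, 24}
B = {1, 3, 7, 15}
A ∪ B = {1, 3, 7, 15, 19, 24}

A ∪ B = {1, 3, 7, 15, 19, 24}


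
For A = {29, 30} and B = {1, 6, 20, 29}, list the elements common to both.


A ∩ B = elements in both A and B
A = {29, 30}
B = {1, 6, 20, 29}
A ∩ B = {29}

A ∩ B = {29}


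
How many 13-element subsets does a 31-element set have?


C(n,k) = n! / (k!(n-k)!)
C(31,13) = 31! / (13!18!)
= 206253075

C(31,13) = 206253075


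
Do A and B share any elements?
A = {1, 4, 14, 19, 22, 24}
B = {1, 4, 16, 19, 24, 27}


Disjoint means A ∩ B = ∅.
A ∩ B = {1, 4, 19, 24}
A ∩ B ≠ ∅, so A and B are NOT disjoint.

Yes — A and B share the element(s) of A ∩ B = {1, 4, 19, 24}, so they are not disjoint


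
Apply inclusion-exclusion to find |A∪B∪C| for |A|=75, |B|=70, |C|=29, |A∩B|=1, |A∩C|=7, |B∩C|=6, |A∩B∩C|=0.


|A∪B∪C| = |A|+|B|+|C| - |A∩B|-|A∩C|-|B∩C| + |A∩B∩C|
= 75+70+29 - 1-7-6 + 0
= 174 - 14 + 0
= 160

|A ∪ B ∪ C| = 160


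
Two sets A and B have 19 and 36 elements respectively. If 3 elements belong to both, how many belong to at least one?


|A ∪ B| = |A| + |B| - |A ∩ B|
= 19 + 36 - 3
= 52

|A ∪ B| = 52


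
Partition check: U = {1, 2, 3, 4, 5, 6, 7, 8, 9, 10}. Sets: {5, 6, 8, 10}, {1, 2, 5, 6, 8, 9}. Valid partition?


A partition requires: (1) non-empty parts, (2) pairwise disjoint, (3) union = U
Parts: {5, 6, 8, 10}, {1, 2, 5, 6, 8, 9}
Union of parts: {1, 2, 5, 6, 8, 9, 10}
U = {1, 2, 3, 4, 5, 6, 7, 8, 9, 10}
All non-empty? True
Pairwise disjoint? False
Covers U? False

No, not a valid partition


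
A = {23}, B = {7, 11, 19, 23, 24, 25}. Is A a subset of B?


A ⊆ B means every element of A is in B.
All elements of A are in B.
So A ⊆ B.

Yes, A ⊆ B


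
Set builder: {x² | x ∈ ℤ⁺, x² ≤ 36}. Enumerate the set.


Checking each candidate:
Condition: positive perfect squares ≤ 36
Result = {1, 4, 9, 16, 25, 36}

{1, 4, 9, 16, 25, 36}


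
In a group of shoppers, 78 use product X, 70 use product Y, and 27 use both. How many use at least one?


|A ∪ B| = |A| + |B| - |A ∩ B|
= 78 + 70 - 27
= 121

|A ∪ B| = 121


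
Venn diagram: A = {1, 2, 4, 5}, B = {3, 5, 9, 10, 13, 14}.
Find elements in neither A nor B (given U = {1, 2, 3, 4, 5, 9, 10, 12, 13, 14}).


A = {1, 2, 4, 5}
B = {3, 5, 9, 10, 13, 14}
Region: in neither A nor B (given U = {1, 2, 3, 4, 5, 9, 10, 12, 13, 14})
Elements: {12}

Elements in neither A nor B (given U = {1, 2, 3, 4, 5, 9, 10, 12, 13, 14}): {12}


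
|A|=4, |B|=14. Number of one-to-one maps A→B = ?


An injection sends each of |A| = 4 inputs to a distinct output in B.
# injections = |B|·(|B|-1)·…·(|B|-|A|+1) = 14! / (14 - 4)!
= 14 × 13 × 12 × 11
= 24024

Number of injections = 24024


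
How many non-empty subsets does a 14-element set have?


Total subsets = 2^n = 2^14 = 16384
Non-empty subsets exclude the empty set: 2^n - 1
= 16384 - 1
= 16383

Number of non-empty subsets = 16383


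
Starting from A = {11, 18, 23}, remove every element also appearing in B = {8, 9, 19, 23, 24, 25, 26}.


A \ B = elements in A but not in B
A = {11, 18, 23}
B = {8, 9, 19, 23, 24, 25, 26}
Remove from A any elements in B
A \ B = {11, 18}

A \ B = {11, 18}


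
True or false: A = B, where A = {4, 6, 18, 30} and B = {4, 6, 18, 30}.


Two sets are equal iff they have exactly the same elements.
A = {4, 6, 18, 30}
B = {4, 6, 18, 30}
Same elements → A = B

Yes, A = B


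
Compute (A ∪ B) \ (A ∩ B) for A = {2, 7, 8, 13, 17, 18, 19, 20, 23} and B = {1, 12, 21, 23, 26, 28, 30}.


A △ B = (A \ B) ∪ (B \ A) = elements in exactly one of A or B
A \ B = {2, 7, 8, 13, 17, 18, 19, 20}
B \ A = {1, 12, 21, 26, 28, 30}
A △ B = {1, 2, 7, 8, 12, 13, 17, 18, 19, 20, 21, 26, 28, 30}

A △ B = {1, 2, 7, 8, 12, 13, 17, 18, 19, 20, 21, 26, 28, 30}


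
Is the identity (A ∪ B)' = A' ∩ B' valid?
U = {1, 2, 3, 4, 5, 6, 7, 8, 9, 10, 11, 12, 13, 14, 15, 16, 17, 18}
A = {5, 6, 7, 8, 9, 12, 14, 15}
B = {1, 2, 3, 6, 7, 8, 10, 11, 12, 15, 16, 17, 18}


LHS: A ∪ B = {1, 2, 3, 5, 6, 7, 8, 9, 10, 11, 12, 14, 15, 16, 17, 18}
(A ∪ B)' = U \ (A ∪ B) = {4, 13}
A' = {1, 2, 3, 4, 10, 11, 13, 16, 17, 18}, B' = {4, 5, 9, 13, 14}
Claimed RHS: A' ∩ B' = {4, 13}
Identity is VALID: LHS = RHS = {4, 13} ✓

Identity is valid. (A ∪ B)' = A' ∩ B' = {4, 13}


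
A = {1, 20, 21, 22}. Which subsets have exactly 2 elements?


|A| = 4, so A has C(4,2) = 6 subsets of size 2.
Enumerate by choosing 2 elements from A at a time:
{1, 20}, {1, 21}, {1, 22}, {20, 21}, {20, 22}, {21, 22}

2-element subsets (6 total): {1, 20}, {1, 21}, {1, 22}, {20, 21}, {20, 22}, {21, 22}


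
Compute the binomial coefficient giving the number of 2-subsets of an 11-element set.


C(n,k) = n! / (k!(n-k)!)
C(11,2) = 11! / (2!9!)
= 55

C(11,2) = 55


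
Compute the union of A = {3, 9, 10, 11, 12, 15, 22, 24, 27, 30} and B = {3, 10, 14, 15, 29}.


A ∪ B = all elements in A or B (or both)
A = {3, 9, 10, 11, 12, 15, 22, 24, 27, 30}
B = {3, 10, 14, 15, 29}
A ∪ B = {3, 9, 10, 11, 12, 14, 15, 22, 24, 27, 29, 30}

A ∪ B = {3, 9, 10, 11, 12, 14, 15, 22, 24, 27, 29, 30}


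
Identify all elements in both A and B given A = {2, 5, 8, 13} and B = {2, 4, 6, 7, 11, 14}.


A = {2, 5, 8, 13}
B = {2, 4, 6, 7, 11, 14}
Region: in both A and B
Elements: {2}

Elements in both A and B: {2}


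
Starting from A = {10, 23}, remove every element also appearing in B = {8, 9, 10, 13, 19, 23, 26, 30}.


A \ B = elements in A but not in B
A = {10, 23}
B = {8, 9, 10, 13, 19, 23, 26, 30}
Remove from A any elements in B
A \ B = ∅

A \ B = ∅


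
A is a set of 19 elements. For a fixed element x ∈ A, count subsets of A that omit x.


Subsets of A avoiding x are subsets of A \ {x}, which has 18 elements.
Count = 2^(n-1) = 2^18
= 262144

Number of subsets avoiding x = 262144


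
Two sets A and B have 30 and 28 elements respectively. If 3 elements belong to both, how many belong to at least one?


|A ∪ B| = |A| + |B| - |A ∩ B|
= 30 + 28 - 3
= 55

|A ∪ B| = 55


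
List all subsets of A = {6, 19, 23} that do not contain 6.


A subset of A that omits 6 is a subset of A \ {6}, so there are 2^(n-1) = 2^2 = 4 of them.
Subsets excluding 6: ∅, {19}, {23}, {19, 23}

Subsets excluding 6 (4 total): ∅, {19}, {23}, {19, 23}


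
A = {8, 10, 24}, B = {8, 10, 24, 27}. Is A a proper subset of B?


A ⊂ B requires: A ⊆ B AND A ≠ B.
A ⊆ B? Yes
A = B? No
A ⊂ B: Yes (A is a proper subset of B)

Yes, A ⊂ B


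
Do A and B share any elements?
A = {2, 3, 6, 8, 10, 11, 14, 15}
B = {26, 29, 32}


Disjoint means A ∩ B = ∅.
A ∩ B = ∅
A ∩ B = ∅, so A and B are disjoint.

No — A and B share no elements (A ∩ B = ∅), so they are disjoint


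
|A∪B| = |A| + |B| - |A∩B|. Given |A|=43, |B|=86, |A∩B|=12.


|A ∪ B| = |A| + |B| - |A ∩ B|
= 43 + 86 - 12
= 117

|A ∪ B| = 117


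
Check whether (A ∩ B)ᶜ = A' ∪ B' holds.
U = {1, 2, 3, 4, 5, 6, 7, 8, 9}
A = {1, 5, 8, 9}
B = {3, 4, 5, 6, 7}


LHS: A ∩ B = {5}
(A ∩ B)' = U \ (A ∩ B) = {1, 2, 3, 4, 6, 7, 8, 9}
A' = {2, 3, 4, 6, 7}, B' = {1, 2, 8, 9}
Claimed RHS: A' ∪ B' = {1, 2, 3, 4, 6, 7, 8, 9}
Identity is VALID: LHS = RHS = {1, 2, 3, 4, 6, 7, 8, 9} ✓

Identity is valid. (A ∩ B)' = A' ∪ B' = {1, 2, 3, 4, 6, 7, 8, 9}


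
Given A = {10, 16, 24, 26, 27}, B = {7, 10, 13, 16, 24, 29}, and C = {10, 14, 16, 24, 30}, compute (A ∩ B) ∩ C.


A ∩ B = {10, 16, 24}
(A ∩ B) ∩ C = {10, 16, 24}

A ∩ B ∩ C = {10, 16, 24}


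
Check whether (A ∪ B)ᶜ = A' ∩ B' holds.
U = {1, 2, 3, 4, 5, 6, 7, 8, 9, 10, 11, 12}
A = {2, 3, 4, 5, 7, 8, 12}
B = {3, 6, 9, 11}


LHS: A ∪ B = {2, 3, 4, 5, 6, 7, 8, 9, 11, 12}
(A ∪ B)' = U \ (A ∪ B) = {1, 10}
A' = {1, 6, 9, 10, 11}, B' = {1, 2, 4, 5, 7, 8, 10, 12}
Claimed RHS: A' ∩ B' = {1, 10}
Identity is VALID: LHS = RHS = {1, 10} ✓

Identity is valid. (A ∪ B)' = A' ∩ B' = {1, 10}


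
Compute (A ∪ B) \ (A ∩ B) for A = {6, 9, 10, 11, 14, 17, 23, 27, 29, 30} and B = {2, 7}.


A △ B = (A \ B) ∪ (B \ A) = elements in exactly one of A or B
A \ B = {6, 9, 10, 11, 14, 17, 23, 27, 29, 30}
B \ A = {2, 7}
A △ B = {2, 6, 7, 9, 10, 11, 14, 17, 23, 27, 29, 30}

A △ B = {2, 6, 7, 9, 10, 11, 14, 17, 23, 27, 29, 30}


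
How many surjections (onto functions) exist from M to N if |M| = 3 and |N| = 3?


n = |M| = 3, k = |N| = 3. Surjections via inclusion-exclusion:
S(n,k) = Σ(-1)^i × C(k,i) × (k-i)^n, i=0 to k
i=0: (-1)^0×C(3,0)×3^3 = 27
i=1: (-1)^1×C(3,1)×2^3 = -24
i=2: (-1)^2×C(3,2)×1^3 = 3
i=3: (-1)^3×C(3,3)×0^3 = 0
Total = 6

Number of surjections = 6


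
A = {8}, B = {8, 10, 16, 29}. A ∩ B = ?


A ∩ B = elements in both A and B
A = {8}
B = {8, 10, 16, 29}
A ∩ B = {8}

A ∩ B = {8}


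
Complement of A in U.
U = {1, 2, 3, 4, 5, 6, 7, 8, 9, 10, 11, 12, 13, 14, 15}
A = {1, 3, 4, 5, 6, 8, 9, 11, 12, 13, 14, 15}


Aᶜ = U \ A = elements in U but not in A
U = {1, 2, 3, 4, 5, 6, 7, 8, 9, 10, 11, 12, 13, 14, 15}
A = {1, 3, 4, 5, 6, 8, 9, 11, 12, 13, 14, 15}
Aᶜ = {2, 7, 10}

Aᶜ = {2, 7, 10}


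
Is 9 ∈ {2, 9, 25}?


A = {2, 9, 25}
Checking if 9 is in A
9 is in A → True

9 ∈ A


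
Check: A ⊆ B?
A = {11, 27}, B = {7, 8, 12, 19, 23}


A ⊆ B means every element of A is in B.
Elements in A not in B: {11, 27}
So A ⊄ B.

No, A ⊄ B


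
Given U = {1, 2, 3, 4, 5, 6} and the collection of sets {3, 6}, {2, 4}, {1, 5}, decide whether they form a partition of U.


A partition requires: (1) non-empty parts, (2) pairwise disjoint, (3) union = U
Parts: {3, 6}, {2, 4}, {1, 5}
Union of parts: {1, 2, 3, 4, 5, 6}
U = {1, 2, 3, 4, 5, 6}
All non-empty? True
Pairwise disjoint? True
Covers U? True

Yes, valid partition


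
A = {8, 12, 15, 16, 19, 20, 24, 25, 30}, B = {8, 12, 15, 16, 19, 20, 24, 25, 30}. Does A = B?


Two sets are equal iff they have exactly the same elements.
A = {8, 12, 15, 16, 19, 20, 24, 25, 30}
B = {8, 12, 15, 16, 19, 20, 24, 25, 30}
Same elements → A = B

Yes, A = B


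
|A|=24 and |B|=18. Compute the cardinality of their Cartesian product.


|A × B| = |A| × |B|
= 24 × 18
= 432

|A × B| = 432


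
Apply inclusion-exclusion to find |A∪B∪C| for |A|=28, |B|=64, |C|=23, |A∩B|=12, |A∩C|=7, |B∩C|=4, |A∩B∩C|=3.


|A∪B∪C| = |A|+|B|+|C| - |A∩B|-|A∩C|-|B∩C| + |A∩B∩C|
= 28+64+23 - 12-7-4 + 3
= 115 - 23 + 3
= 95

|A ∪ B ∪ C| = 95


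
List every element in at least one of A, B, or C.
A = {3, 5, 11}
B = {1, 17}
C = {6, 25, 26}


A ∪ B = {1, 3, 5, 11, 17}
(A ∪ B) ∪ C = {1, 3, 5, 6, 11, 17, 25, 26}

A ∪ B ∪ C = {1, 3, 5, 6, 11, 17, 25, 26}


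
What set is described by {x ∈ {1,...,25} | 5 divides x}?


Checking each candidate:
Condition: multiples of 5 in {1,...,25}
Result = {5, 10, 15, 20, 25}

{5, 10, 15, 20, 25}


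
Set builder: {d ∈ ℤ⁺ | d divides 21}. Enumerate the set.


Checking each candidate:
Condition: positive divisors of 21
Result = {1, 3, 7, 21}

{1, 3, 7, 21}


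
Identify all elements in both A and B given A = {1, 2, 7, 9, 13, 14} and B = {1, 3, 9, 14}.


A = {1, 2, 7, 9, 13, 14}
B = {1, 3, 9, 14}
Region: in both A and B
Elements: {1, 9, 14}

Elements in both A and B: {1, 9, 14}


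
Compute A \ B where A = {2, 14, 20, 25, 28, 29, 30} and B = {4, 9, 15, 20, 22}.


A \ B = elements in A but not in B
A = {2, 14, 20, 25, 28, 29, 30}
B = {4, 9, 15, 20, 22}
Remove from A any elements in B
A \ B = {2, 14, 25, 28, 29, 30}

A \ B = {2, 14, 25, 28, 29, 30}


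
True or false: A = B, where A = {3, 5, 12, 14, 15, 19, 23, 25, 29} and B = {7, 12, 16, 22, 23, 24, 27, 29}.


Two sets are equal iff they have exactly the same elements.
A = {3, 5, 12, 14, 15, 19, 23, 25, 29}
B = {7, 12, 16, 22, 23, 24, 27, 29}
Differences: {3, 5, 7, 14, 15, 16, 19, 22, 24, 25, 27}
A ≠ B

No, A ≠ B


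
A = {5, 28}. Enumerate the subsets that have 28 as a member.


A subset of A contains 28 iff the remaining 1 elements form any subset of A \ {28}.
Count: 2^(n-1) = 2^1 = 2
Subsets containing 28: {28}, {5, 28}

Subsets containing 28 (2 total): {28}, {5, 28}


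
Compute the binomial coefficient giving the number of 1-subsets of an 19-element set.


C(n,k) = n! / (k!(n-k)!)
C(19,1) = 19! / (1!18!)
= 19

C(19,1) = 19


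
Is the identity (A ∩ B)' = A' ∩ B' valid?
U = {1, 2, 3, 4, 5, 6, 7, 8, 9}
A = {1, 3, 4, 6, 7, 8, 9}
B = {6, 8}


LHS: A ∩ B = {6, 8}
(A ∩ B)' = U \ (A ∩ B) = {1, 2, 3, 4, 5, 7, 9}
A' = {2, 5}, B' = {1, 2, 3, 4, 5, 7, 9}
Claimed RHS: A' ∩ B' = {2, 5}
Identity is INVALID: LHS = {1, 2, 3, 4, 5, 7, 9} but the RHS claimed here equals {2, 5}. The correct form is (A ∩ B)' = A' ∪ B'.

Identity is invalid: (A ∩ B)' = {1, 2, 3, 4, 5, 7, 9} but A' ∩ B' = {2, 5}. The correct De Morgan law is (A ∩ B)' = A' ∪ B'.


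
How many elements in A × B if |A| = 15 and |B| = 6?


|A × B| = |A| × |B|
= 15 × 6
= 90

|A × B| = 90


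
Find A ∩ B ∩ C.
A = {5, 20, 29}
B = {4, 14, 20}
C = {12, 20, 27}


A ∩ B = {20}
(A ∩ B) ∩ C = {20}

A ∩ B ∩ C = {20}


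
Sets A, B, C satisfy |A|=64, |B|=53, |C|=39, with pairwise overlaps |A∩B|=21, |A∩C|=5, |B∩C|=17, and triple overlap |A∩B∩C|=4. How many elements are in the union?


|A∪B∪C| = |A|+|B|+|C| - |A∩B|-|A∩C|-|B∩C| + |A∩B∩C|
= 64+53+39 - 21-5-17 + 4
= 156 - 43 + 4
= 117

|A ∪ B ∪ C| = 117


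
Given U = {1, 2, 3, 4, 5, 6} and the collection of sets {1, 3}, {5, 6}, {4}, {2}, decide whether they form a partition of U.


A partition requires: (1) non-empty parts, (2) pairwise disjoint, (3) union = U
Parts: {1, 3}, {5, 6}, {4}, {2}
Union of parts: {1, 2, 3, 4, 5, 6}
U = {1, 2, 3, 4, 5, 6}
All non-empty? True
Pairwise disjoint? True
Covers U? True

Yes, valid partition


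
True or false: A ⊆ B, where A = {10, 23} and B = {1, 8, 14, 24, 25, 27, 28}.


A ⊆ B means every element of A is in B.
Elements in A not in B: {10, 23}
So A ⊄ B.

No, A ⊄ B


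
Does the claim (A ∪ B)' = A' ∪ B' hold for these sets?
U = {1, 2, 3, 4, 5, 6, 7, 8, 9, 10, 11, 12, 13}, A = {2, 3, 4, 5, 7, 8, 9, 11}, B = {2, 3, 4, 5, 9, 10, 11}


LHS: A ∪ B = {2, 3, 4, 5, 7, 8, 9, 10, 11}
(A ∪ B)' = U \ (A ∪ B) = {1, 6, 12, 13}
A' = {1, 6, 10, 12, 13}, B' = {1, 6, 7, 8, 12, 13}
Claimed RHS: A' ∪ B' = {1, 6, 7, 8, 10, 12, 13}
Identity is INVALID: LHS = {1, 6, 12, 13} but the RHS claimed here equals {1, 6, 7, 8, 10, 12, 13}. The correct form is (A ∪ B)' = A' ∩ B'.

Identity is invalid: (A ∪ B)' = {1, 6, 12, 13} but A' ∪ B' = {1, 6, 7, 8, 10, 12, 13}. The correct De Morgan law is (A ∪ B)' = A' ∩ B'.


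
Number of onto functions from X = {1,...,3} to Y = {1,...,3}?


n = |X| = 3, k = |Y| = 3. Surjections via inclusion-exclusion:
S(n,k) = Σ(-1)^i × C(k,i) × (k-i)^n, i=0 to k
i=0: (-1)^0×C(3,0)×3^3 = 27
i=1: (-1)^1×C(3,1)×2^3 = -24
i=2: (-1)^2×C(3,2)×1^3 = 3
i=3: (-1)^3×C(3,3)×0^3 = 0
Total = 6

Number of surjections = 6


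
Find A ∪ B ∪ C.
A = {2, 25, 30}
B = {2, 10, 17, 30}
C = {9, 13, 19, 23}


A ∪ B = {2, 10, 17, 25, 30}
(A ∪ B) ∪ C = {2, 9, 10, 13, 17, 19, 23, 25, 30}

A ∪ B ∪ C = {2, 9, 10, 13, 17, 19, 23, 25, 30}


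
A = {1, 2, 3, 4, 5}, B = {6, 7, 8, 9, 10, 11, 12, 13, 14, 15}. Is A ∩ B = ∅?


Disjoint means A ∩ B = ∅.
A ∩ B = ∅
A ∩ B = ∅, so A and B are disjoint.

Yes, A and B are disjoint


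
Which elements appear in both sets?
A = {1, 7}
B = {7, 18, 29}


A ∩ B = elements in both A and B
A = {1, 7}
B = {7, 18, 29}
A ∩ B = {7}

A ∩ B = {7}


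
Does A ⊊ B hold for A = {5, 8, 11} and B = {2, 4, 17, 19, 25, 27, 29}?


A ⊂ B requires: A ⊆ B AND A ≠ B.
A ⊆ B? No
A ⊄ B, so A is not a proper subset.

No, A is not a proper subset of B


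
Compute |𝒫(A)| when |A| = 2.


Number of subsets = 2^n
= 2^2
= 4

|P(A)| = 4


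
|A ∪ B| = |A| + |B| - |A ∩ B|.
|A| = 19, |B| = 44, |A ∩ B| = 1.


|A ∪ B| = |A| + |B| - |A ∩ B|
= 19 + 44 - 1
= 62

|A ∪ B| = 62


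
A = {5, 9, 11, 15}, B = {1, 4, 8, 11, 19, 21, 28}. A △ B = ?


A △ B = (A \ B) ∪ (B \ A) = elements in exactly one of A or B
A \ B = {5, 9, 15}
B \ A = {1, 4, 8, 19, 21, 28}
A △ B = {1, 4, 5, 8, 9, 15, 19, 21, 28}

A △ B = {1, 4, 5, 8, 9, 15, 19, 21, 28}


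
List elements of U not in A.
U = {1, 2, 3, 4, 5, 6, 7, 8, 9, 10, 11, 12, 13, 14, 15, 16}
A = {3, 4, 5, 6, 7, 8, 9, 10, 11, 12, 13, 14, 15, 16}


Aᶜ = U \ A = elements in U but not in A
U = {1, 2, 3, 4, 5, 6, 7, 8, 9, 10, 11, 12, 13, 14, 15, 16}
A = {3, 4, 5, 6, 7, 8, 9, 10, 11, 12, 13, 14, 15, 16}
Aᶜ = {1, 2}

Aᶜ = {1, 2}


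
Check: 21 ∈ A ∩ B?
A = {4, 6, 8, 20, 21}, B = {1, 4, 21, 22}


A = {4, 6, 8, 20, 21}, B = {1, 4, 21, 22}
A ∩ B = elements in both A and B
A ∩ B = {4, 21}
Checking if 21 ∈ A ∩ B
21 is in A ∩ B → True

21 ∈ A ∩ B


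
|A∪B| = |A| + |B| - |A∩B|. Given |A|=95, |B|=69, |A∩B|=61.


|A ∪ B| = |A| + |B| - |A ∩ B|
= 95 + 69 - 61
= 103

|A ∪ B| = 103


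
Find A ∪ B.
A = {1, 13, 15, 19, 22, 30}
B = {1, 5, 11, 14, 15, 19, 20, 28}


A ∪ B = all elements in A or B (or both)
A = {1, 13, 15, 19, 22, 30}
B = {1, 5, 11, 14, 15, 19, 20, 28}
A ∪ B = {1, 5, 11, 13, 14, 15, 19, 20, 22, 28, 30}

A ∪ B = {1, 5, 11, 13, 14, 15, 19, 20, 22, 28, 30}


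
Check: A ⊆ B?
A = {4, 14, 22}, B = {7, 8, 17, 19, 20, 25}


A ⊆ B means every element of A is in B.
Elements in A not in B: {4, 14, 22}
So A ⊄ B.

No, A ⊄ B


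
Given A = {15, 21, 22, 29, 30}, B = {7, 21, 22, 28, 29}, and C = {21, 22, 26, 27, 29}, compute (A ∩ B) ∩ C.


A ∩ B = {21, 22, 29}
(A ∩ B) ∩ C = {21, 22, 29}

A ∩ B ∩ C = {21, 22, 29}


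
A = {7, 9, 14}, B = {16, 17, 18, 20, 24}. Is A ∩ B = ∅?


Disjoint means A ∩ B = ∅.
A ∩ B = ∅
A ∩ B = ∅, so A and B are disjoint.

Yes, A and B are disjoint


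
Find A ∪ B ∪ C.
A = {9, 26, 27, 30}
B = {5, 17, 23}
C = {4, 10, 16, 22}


A ∪ B = {5, 9, 17, 23, 26, 27, 30}
(A ∪ B) ∪ C = {4, 5, 9, 10, 16, 17, 22, 23, 26, 27, 30}

A ∪ B ∪ C = {4, 5, 9, 10, 16, 17, 22, 23, 26, 27, 30}


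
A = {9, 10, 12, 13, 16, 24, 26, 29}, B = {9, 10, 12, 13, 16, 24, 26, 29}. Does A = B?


Two sets are equal iff they have exactly the same elements.
A = {9, 10, 12, 13, 16, 24, 26, 29}
B = {9, 10, 12, 13, 16, 24, 26, 29}
Same elements → A = B

Yes, A = B


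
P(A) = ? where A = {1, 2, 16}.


|A| = 3, so |P(A)| = 2^3 = 8
Enumerate subsets by cardinality (0 to 3):
∅, {1}, {2}, {16}, {1, 2}, {1, 16}, {2, 16}, {1, 2, 16}

P(A) has 8 subsets: ∅, {1}, {2}, {16}, {1, 2}, {1, 16}, {2, 16}, {1, 2, 16}


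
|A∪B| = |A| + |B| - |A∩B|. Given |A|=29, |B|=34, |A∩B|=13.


|A ∪ B| = |A| + |B| - |A ∩ B|
= 29 + 34 - 13
= 50

|A ∪ B| = 50


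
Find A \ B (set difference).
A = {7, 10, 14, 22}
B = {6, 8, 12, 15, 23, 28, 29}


A \ B = elements in A but not in B
A = {7, 10, 14, 22}
B = {6, 8, 12, 15, 23, 28, 29}
Remove from A any elements in B
A \ B = {7, 10, 14, 22}

A \ B = {7, 10, 14, 22}


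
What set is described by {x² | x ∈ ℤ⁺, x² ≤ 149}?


Checking each candidate:
Condition: positive perfect squares ≤ 149
Result = {1, 4, 9, 16, 25, 36, 49, 64, 81, 100, 121, 144}

{1, 4, 9, 16, 25, 36, 49, 64, 81, 100, 121, 144}


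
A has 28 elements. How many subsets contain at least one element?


Total subsets = 2^n = 2^28 = 268435456
Non-empty subsets exclude the empty set: 2^n - 1
= 268435456 - 1
= 268435455

Number of non-empty subsets = 268435455


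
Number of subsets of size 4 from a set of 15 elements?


C(n,k) = n! / (k!(n-k)!)
C(15,4) = 15! / (4!11!)
= 1365

C(15,4) = 1365


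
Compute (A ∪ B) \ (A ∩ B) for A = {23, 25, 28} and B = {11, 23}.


A △ B = (A \ B) ∪ (B \ A) = elements in exactly one of A or B
A \ B = {25, 28}
B \ A = {11}
A △ B = {11, 25, 28}

A △ B = {11, 25, 28}


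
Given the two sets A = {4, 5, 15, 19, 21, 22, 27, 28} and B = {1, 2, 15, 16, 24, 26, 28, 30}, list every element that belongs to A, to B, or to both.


A ∪ B = all elements in A or B (or both)
A = {4, 5, 15, 19, 21, 22, 27, 28}
B = {1, 2, 15, 16, 24, 26, 28, 30}
A ∪ B = {1, 2, 4, 5, 15, 16, 19, 21, 22, 24, 26, 27, 28, 30}

A ∪ B = {1, 2, 4, 5, 15, 16, 19, 21, 22, 24, 26, 27, 28, 30}


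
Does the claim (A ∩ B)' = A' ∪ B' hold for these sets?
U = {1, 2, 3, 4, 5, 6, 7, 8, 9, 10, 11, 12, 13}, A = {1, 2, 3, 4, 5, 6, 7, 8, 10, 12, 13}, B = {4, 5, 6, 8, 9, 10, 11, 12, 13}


LHS: A ∩ B = {4, 5, 6, 8, 10, 12, 13}
(A ∩ B)' = U \ (A ∩ B) = {1, 2, 3, 7, 9, 11}
A' = {9, 11}, B' = {1, 2, 3, 7}
Claimed RHS: A' ∪ B' = {1, 2, 3, 7, 9, 11}
Identity is VALID: LHS = RHS = {1, 2, 3, 7, 9, 11} ✓

Identity is valid. (A ∩ B)' = A' ∪ B' = {1, 2, 3, 7, 9, 11}


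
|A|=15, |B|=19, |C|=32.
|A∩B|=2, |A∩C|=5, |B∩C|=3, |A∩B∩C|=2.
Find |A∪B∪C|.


|A∪B∪C| = |A|+|B|+|C| - |A∩B|-|A∩C|-|B∩C| + |A∩B∩C|
= 15+19+32 - 2-5-3 + 2
= 66 - 10 + 2
= 58

|A ∪ B ∪ C| = 58


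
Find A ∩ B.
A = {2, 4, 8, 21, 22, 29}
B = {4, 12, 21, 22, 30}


A ∩ B = elements in both A and B
A = {2, 4, 8, 21, 22, 29}
B = {4, 12, 21, 22, 30}
A ∩ B = {4, 21, 22}

A ∩ B = {4, 21, 22}


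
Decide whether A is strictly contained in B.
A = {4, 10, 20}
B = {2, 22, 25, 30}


A ⊂ B requires: A ⊆ B AND A ≠ B.
A ⊆ B? No
A ⊄ B, so A is not a proper subset.

No, A is not a proper subset of B


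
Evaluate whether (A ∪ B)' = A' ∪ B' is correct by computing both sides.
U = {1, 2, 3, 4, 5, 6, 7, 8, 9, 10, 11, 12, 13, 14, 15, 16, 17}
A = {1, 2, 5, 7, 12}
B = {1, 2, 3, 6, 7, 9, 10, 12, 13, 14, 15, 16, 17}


LHS: A ∪ B = {1, 2, 3, 5, 6, 7, 9, 10, 12, 13, 14, 15, 16, 17}
(A ∪ B)' = U \ (A ∪ B) = {4, 8, 11}
A' = {3, 4, 6, 8, 9, 10, 11, 13, 14, 15, 16, 17}, B' = {4, 5, 8, 11}
Claimed RHS: A' ∪ B' = {3, 4, 5, 6, 8, 9, 10, 11, 13, 14, 15, 16, 17}
Identity is INVALID: LHS = {4, 8, 11} but the RHS claimed here equals {3, 4, 5, 6, 8, 9, 10, 11, 13, 14, 15, 16, 17}. The correct form is (A ∪ B)' = A' ∩ B'.

Identity is invalid: (A ∪ B)' = {4, 8, 11} but A' ∪ B' = {3, 4, 5, 6, 8, 9, 10, 11, 13, 14, 15, 16, 17}. The correct De Morgan law is (A ∪ B)' = A' ∩ B'.


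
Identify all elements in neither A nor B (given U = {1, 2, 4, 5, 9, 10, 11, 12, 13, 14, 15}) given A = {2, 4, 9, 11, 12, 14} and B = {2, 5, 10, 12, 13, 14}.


A = {2, 4, 9, 11, 12, 14}
B = {2, 5, 10, 12, 13, 14}
Region: in neither A nor B (given U = {1, 2, 4, 5, 9, 10, 11, 12, 13, 14, 15})
Elements: {1, 15}

Elements in neither A nor B (given U = {1, 2, 4, 5, 9, 10, 11, 12, 13, 14, 15}): {1, 15}


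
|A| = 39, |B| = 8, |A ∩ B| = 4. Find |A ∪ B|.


|A ∪ B| = |A| + |B| - |A ∩ B|
= 39 + 8 - 4
= 43

|A ∪ B| = 43


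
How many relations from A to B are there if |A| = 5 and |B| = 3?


A relation from A to B is any subset of A × B.
|A × B| = 5 × 3 = 15
# relations = 2^|A × B| = 2^15 = 32768

Number of relations = 32768


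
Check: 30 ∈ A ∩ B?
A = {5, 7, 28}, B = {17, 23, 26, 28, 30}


A = {5, 7, 28}, B = {17, 23, 26, 28, 30}
A ∩ B = elements in both A and B
A ∩ B = {28}
Checking if 30 ∈ A ∩ B
30 is not in A ∩ B → False

30 ∉ A ∩ B


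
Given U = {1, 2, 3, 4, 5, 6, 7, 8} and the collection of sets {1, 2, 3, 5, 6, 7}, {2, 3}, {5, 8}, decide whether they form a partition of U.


A partition requires: (1) non-empty parts, (2) pairwise disjoint, (3) union = U
Parts: {1, 2, 3, 5, 6, 7}, {2, 3}, {5, 8}
Union of parts: {1, 2, 3, 5, 6, 7, 8}
U = {1, 2, 3, 4, 5, 6, 7, 8}
All non-empty? True
Pairwise disjoint? False
Covers U? False

No, not a valid partition


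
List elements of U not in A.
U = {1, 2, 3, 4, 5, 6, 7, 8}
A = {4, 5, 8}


Aᶜ = U \ A = elements in U but not in A
U = {1, 2, 3, 4, 5, 6, 7, 8}
A = {4, 5, 8}
Aᶜ = {1, 2, 3, 6, 7}

Aᶜ = {1, 2, 3, 6, 7}


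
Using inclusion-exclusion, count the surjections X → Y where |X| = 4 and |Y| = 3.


n = |X| = 4, k = |Y| = 3. Surjections via inclusion-exclusion:
S(n,k) = Σ(-1)^i × C(k,i) × (k-i)^n, i=0 to k
i=0: (-1)^0×C(3,0)×3^4 = 81
i=1: (-1)^1×C(3,1)×2^4 = -48
i=2: (-1)^2×C(3,2)×1^4 = 3
i=3: (-1)^3×C(3,3)×0^4 = 0
Total = 36

Number of surjections = 36


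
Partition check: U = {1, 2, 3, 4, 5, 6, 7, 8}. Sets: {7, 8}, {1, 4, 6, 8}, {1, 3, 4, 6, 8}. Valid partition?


A partition requires: (1) non-empty parts, (2) pairwise disjoint, (3) union = U
Parts: {7, 8}, {1, 4, 6, 8}, {1, 3, 4, 6, 8}
Union of parts: {1, 3, 4, 6, 7, 8}
U = {1, 2, 3, 4, 5, 6, 7, 8}
All non-empty? True
Pairwise disjoint? False
Covers U? False

No, not a valid partition


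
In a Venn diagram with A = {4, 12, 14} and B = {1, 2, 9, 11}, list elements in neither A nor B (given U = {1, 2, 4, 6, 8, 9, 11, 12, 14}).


A = {4, 12, 14}
B = {1, 2, 9, 11}
Region: in neither A nor B (given U = {1, 2, 4, 6, 8, 9, 11, 12, 14})
Elements: {6, 8}

Elements in neither A nor B (given U = {1, 2, 4, 6, 8, 9, 11, 12, 14}): {6, 8}


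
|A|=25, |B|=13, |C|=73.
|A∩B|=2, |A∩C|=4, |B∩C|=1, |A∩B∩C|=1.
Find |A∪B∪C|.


|A∪B∪C| = |A|+|B|+|C| - |A∩B|-|A∩C|-|B∩C| + |A∩B∩C|
= 25+13+73 - 2-4-1 + 1
= 111 - 7 + 1
= 105

|A ∪ B ∪ C| = 105


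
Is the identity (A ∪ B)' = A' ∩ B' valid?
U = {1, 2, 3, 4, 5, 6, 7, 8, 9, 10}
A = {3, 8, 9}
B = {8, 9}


LHS: A ∪ B = {3, 8, 9}
(A ∪ B)' = U \ (A ∪ B) = {1, 2, 4, 5, 6, 7, 10}
A' = {1, 2, 4, 5, 6, 7, 10}, B' = {1, 2, 3, 4, 5, 6, 7, 10}
Claimed RHS: A' ∩ B' = {1, 2, 4, 5, 6, 7, 10}
Identity is VALID: LHS = RHS = {1, 2, 4, 5, 6, 7, 10} ✓

Identity is valid. (A ∪ B)' = A' ∩ B' = {1, 2, 4, 5, 6, 7, 10}


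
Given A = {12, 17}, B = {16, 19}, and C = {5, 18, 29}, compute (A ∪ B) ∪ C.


A ∪ B = {12, 16, 17, 19}
(A ∪ B) ∪ C = {5, 12, 16, 17, 18, 19, 29}

A ∪ B ∪ C = {5, 12, 16, 17, 18, 19, 29}


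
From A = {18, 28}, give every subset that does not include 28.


A subset of A that omits 28 is a subset of A \ {28}, so there are 2^(n-1) = 2^1 = 2 of them.
Subsets excluding 28: ∅, {18}

Subsets excluding 28 (2 total): ∅, {18}


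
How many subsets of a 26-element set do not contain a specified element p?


Subsets of A avoiding p are subsets of A \ {p}, which has 25 elements.
Count = 2^(n-1) = 2^25
= 33554432

Number of subsets avoiding p = 33554432


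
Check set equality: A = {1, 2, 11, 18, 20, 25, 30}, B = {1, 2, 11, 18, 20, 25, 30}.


Two sets are equal iff they have exactly the same elements.
A = {1, 2, 11, 18, 20, 25, 30}
B = {1, 2, 11, 18, 20, 25, 30}
Same elements → A = B

Yes, A = B


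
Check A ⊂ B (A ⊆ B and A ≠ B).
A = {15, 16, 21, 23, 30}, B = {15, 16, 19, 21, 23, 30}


A ⊂ B requires: A ⊆ B AND A ≠ B.
A ⊆ B? Yes
A = B? No
A ⊂ B: Yes (A is a proper subset of B)

Yes, A ⊂ B


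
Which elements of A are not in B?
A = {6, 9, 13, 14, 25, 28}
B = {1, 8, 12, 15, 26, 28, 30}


A \ B = elements in A but not in B
A = {6, 9, 13, 14, 25, 28}
B = {1, 8, 12, 15, 26, 28, 30}
Remove from A any elements in B
A \ B = {6, 9, 13, 14, 25}

A \ B = {6, 9, 13, 14, 25}


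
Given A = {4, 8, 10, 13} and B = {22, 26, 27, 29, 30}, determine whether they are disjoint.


Disjoint means A ∩ B = ∅.
A ∩ B = ∅
A ∩ B = ∅, so A and B are disjoint.

Yes, A and B are disjoint


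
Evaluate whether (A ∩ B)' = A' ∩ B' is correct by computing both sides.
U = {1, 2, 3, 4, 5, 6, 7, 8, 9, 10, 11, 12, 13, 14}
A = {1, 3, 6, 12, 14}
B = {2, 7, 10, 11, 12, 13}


LHS: A ∩ B = {12}
(A ∩ B)' = U \ (A ∩ B) = {1, 2, 3, 4, 5, 6, 7, 8, 9, 10, 11, 13, 14}
A' = {2, 4, 5, 7, 8, 9, 10, 11, 13}, B' = {1, 3, 4, 5, 6, 8, 9, 14}
Claimed RHS: A' ∩ B' = {4, 5, 8, 9}
Identity is INVALID: LHS = {1, 2, 3, 4, 5, 6, 7, 8, 9, 10, 11, 13, 14} but the RHS claimed here equals {4, 5, 8, 9}. The correct form is (A ∩ B)' = A' ∪ B'.

Identity is invalid: (A ∩ B)' = {1, 2, 3, 4, 5, 6, 7, 8, 9, 10, 11, 13, 14} but A' ∩ B' = {4, 5, 8, 9}. The correct De Morgan law is (A ∩ B)' = A' ∪ B'.


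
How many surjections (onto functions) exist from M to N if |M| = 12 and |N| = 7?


n = |M| = 12, k = |N| = 7. Surjections via inclusion-exclusion:
S(n,k) = Σ(-1)^i × C(k,i) × (k-i)^n, i=0 to k
i=0: (-1)^0×C(7,0)×7^12 = 13841287201
i=1: (-1)^1×C(7,1)×6^12 = -15237476352
i=2: (-1)^2×C(7,2)×5^12 = 5126953125
i=3: (-1)^3×C(7,3)×4^12 = -587202560
i=4: (-1)^4×C(7,4)×3^12 = 18600435
i=5: (-1)^5×C(7,5)×2^12 = -86016
i=6: (-1)^6×C(7,6)×1^12 = 7
i=7: (-1)^7×C(7,7)×0^12 = 0
Total = 3162075840

Number of surjections = 3162075840
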